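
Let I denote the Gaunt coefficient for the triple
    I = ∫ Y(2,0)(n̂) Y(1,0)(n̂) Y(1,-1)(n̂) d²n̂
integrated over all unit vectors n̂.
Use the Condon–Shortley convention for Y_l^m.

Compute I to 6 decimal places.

0.000000

0 + 0 − 1 = -1 ≠ 0: azimuthal integral kills it; I = 0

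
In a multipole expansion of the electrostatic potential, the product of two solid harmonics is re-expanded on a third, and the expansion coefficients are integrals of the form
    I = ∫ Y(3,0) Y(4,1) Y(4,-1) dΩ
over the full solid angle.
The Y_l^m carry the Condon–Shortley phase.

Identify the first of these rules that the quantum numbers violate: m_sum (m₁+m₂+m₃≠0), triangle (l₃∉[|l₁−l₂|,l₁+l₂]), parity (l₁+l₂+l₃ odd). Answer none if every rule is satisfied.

azimuthal sum: 0 + 1 − 1 = 0  ✓
1 ≤ 4 ≤ 7 (triangle on l)  ✓
L = 3 + 4 + 4 = 11 (odd)  ✗

parity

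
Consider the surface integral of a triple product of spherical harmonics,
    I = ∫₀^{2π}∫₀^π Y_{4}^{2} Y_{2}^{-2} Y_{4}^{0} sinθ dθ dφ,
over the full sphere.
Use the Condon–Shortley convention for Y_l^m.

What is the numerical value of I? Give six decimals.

-0.190365

m-sum 0 ✓  L=10 even ✓  2≤4≤6 ✓
Π(2lᵢ+1) = 9×5×9 = 405
triangle coeff Δ(4,2,4) = 1/13860
Σ_t [0,2]: t=0:+1/192 t=1:−1/36 t=2:+1/192 = -5/288
(3j)²=20/693 [(4 2 4; 0 0 0)], sign=-1
Σ_t [0,0]: t=0:+1/192 = 1/192
(3j)²=3/77 [(4 2 4; 2 -2 0)], sign=+1
⇒ 4πI² = 2700/5929
I = (-1)√(2700/5929/(4π)) = -0.19036462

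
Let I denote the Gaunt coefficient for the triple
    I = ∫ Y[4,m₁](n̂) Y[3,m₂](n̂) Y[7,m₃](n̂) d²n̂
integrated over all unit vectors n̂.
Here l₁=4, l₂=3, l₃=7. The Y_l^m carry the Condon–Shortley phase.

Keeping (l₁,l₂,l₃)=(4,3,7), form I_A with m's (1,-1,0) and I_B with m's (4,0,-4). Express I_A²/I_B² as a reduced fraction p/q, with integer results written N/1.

Shared (l₁,l₂,l₃)=(4,3,7): N and (l;000)² cancel in I_A²/I_B².
A: Δ = 0!·8!·6!/15! = 1/45045; Racah Σ t=0..0: t=0:+1/34560 = 1/34560; ⇒ 3j(4 3 7; 1 -1 0)² = 7/429, sgn -1
B: Δ = 0!·8!·6!/15! = 1/45045; Racah Σ t=0..0: t=0:+1/1451520 = 1/1451520; ⇒ 3j(4 3 7; 4 0 -4)² = 1/273, sgn -1
I_A²/I_B² = (7/429)/(1/273) = 49/11

49/11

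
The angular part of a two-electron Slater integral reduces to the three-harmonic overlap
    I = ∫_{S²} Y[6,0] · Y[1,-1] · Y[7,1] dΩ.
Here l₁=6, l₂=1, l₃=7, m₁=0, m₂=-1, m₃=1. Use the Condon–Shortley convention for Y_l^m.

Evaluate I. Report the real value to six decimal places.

-0.185147

m-sum 0 ✓  L=14 even ✓  5≤7≤7 ✓
Π(2lᵢ+1) = 13×3×15 = 585
triangle coeff Δ(6,1,7) = 1/1365
Σ_t [0,0]: t=0:+1/518400 = 1/518400
(3j)²=7/195 [(6 1 7; 0 0 0)], sign=-1
Σ_t [0,0]: t=0:+1/1036800 = 1/1036800
(3j)²=4/195 [(6 1 7; 0 -1 1)], sign=+1
⇒ 4πI² = 28/65
I = (-1)√(28/65/(4π)) = -0.18514731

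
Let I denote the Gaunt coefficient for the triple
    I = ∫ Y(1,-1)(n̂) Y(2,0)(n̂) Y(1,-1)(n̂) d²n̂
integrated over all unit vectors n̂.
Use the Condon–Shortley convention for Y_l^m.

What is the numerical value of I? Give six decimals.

m-sum = -1 + 0 − 1 = -2 ≠ 0 ⇒ I = 0

0.000000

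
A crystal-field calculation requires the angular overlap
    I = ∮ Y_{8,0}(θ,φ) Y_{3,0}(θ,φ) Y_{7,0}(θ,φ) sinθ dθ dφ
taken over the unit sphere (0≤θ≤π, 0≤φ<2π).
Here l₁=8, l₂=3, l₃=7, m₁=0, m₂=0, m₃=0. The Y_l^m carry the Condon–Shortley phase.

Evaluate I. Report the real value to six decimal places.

0.143054

Rules hold: Σm=0, L=18 even, 5≤7≤11.
N = 17·7·15 = 1785
Δ = 4!·12!·2!/19! = 1/5290740
Racah Σ t=1..3: t=1:−1/7257600 t=2:+1/2073600 t=3:−1/7257600 = 1/4838400
⇒ 3j(8 3 7; 0 0 0)² = 252/20995, sgn -1
(m-triple is (0,0,0) — same symbol as above.)
4πI² = N·(3j₀)²·(3jₘ)² = 1333584/5185765
I = +1·√(0.257162/4π) = 0.14305362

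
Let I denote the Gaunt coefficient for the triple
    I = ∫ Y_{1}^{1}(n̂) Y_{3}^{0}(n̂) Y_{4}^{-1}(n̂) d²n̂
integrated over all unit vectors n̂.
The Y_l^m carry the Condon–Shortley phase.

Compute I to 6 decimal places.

-0.194664

Rules hold: Σm=0, L=8 even, 2≤4≤4.
N = 3·7·9 = 189
Δ = 0!·2!·6!/9! = 1/252
Racah Σ t=0..0: t=0:+1/36 = 1/36
⇒ 3j(1 3 4; 0 0 0)² = 4/63, sgn +1
Racah Σ t=0..0: t=0:+1/72 = 1/72
⇒ 3j(1 3 4; 1 0 -1)² = 5/126, sgn -1
4πI² = N·(3j₀)²·(3jₘ)² = 10/21
I = -1·√(0.47619/4π) = -0.19466390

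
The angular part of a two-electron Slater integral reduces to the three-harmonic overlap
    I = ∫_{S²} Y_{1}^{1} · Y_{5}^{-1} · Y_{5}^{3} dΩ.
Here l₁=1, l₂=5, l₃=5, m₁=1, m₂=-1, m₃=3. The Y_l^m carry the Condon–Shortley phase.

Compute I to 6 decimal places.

0.000000

m-sum = 1 − 1 + 3 = 3 ≠ 0 ⇒ I = 0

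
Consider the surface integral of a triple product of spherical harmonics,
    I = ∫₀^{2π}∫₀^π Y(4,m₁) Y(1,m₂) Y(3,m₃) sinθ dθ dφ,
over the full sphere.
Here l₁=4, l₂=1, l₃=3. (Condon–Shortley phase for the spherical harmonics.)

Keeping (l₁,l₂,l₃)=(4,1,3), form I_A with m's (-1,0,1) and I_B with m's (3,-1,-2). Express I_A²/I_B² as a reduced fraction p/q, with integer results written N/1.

5/7

l's match ⇒ only the (l;m) 3-j factors differ between A and B.
A: triangle coeff Δ(4,1,3) = 1/252; Σ_t [1,1]: t=1:−1/48 = -1/48; (3j)²=5/84 [(4 1 3; -1 0 1)], sign=-1
B: triangle coeff Δ(4,1,3) = 1/252; Σ_t [0,0]: t=0:+1/240 = 1/240; (3j)²=1/12 [(4 1 3; 3 -1 -2)], sign=-1
I_A²/I_B² = (5/84)/(1/12) = 5/7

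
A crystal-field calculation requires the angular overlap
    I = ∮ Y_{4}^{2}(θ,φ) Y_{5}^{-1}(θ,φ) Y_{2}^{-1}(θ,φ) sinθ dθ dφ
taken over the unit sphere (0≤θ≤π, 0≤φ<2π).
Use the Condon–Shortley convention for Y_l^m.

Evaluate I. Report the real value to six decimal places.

0.000000

L=11 odd ⇒ parity kills the (l;000) factor ⇒ I = 0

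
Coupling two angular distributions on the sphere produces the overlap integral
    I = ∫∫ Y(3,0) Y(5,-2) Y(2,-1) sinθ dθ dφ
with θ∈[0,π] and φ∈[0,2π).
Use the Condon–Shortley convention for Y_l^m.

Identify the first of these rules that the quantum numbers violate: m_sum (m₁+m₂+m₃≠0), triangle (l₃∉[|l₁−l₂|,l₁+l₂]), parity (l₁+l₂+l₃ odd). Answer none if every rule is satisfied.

azimuthal sum: 0 − 2 − 1 = -3  ✗
2 ≤ 2 ≤ 8 (triangle on l)
L = 3 + 5 + 2 = 10 (even)

m_sum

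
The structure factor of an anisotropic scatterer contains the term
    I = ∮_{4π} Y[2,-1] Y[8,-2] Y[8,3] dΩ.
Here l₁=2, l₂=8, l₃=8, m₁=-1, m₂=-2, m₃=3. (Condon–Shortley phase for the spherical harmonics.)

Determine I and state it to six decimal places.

m-sum 0 ✓  L=18 even ✓  6≤8≤10 ✓
Π(2lᵢ+1) = 5×17×17 = 1445
triangle coeff Δ(2,8,8) = 1/348840
Σ_t [0,2]: t=0:+1/116121600 t=1:−1/25401600 t=2:+1/116121600 = -1/45158400
(3j)²=24/1615 [(2 8 8; 0 0 0)], sign=-1
Σ_t [1,2]: t=1:−1/87091200 t=2:+1/174182400 = -1/174182400
(3j)²=55/7752 [(2 8 8; -1 -2 3)], sign=+1
⇒ 4πI² = 55/361
I = (-1)√(55/361/(4π)) = -0.11010900

-0.110109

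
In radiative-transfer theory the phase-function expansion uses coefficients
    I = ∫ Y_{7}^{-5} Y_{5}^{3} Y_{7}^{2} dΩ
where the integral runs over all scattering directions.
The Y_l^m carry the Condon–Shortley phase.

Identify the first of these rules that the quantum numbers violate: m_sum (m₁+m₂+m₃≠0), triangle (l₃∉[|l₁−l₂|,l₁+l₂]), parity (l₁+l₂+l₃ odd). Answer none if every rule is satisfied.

azimuthal sum: -5 + 3 + 2 = 0  ✓
2 ≤ 7 ≤ 12 (triangle on l)  ✓
L = 7 + 5 + 7 = 19 (odd)  ✗

parity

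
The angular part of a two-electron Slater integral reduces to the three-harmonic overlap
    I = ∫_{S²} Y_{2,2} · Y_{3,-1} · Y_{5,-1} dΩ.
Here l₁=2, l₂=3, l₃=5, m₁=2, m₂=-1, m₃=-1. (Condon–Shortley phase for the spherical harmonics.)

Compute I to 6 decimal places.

-0.092802

Rules hold: Σm=0, L=10 even, 1≤5≤5.
N = 5·7·11 = 385
Δ = 0!·4!·6!/11! = 1/2310
Racah Σ t=0..0: t=0:+1/144 = 1/144
⇒ 3j(2 3 5; 0 0 0)² = 10/231, sgn -1
Racah Σ t=0..0: t=0:+1/1152 = 1/1152
⇒ 3j(2 3 5; 2 -1 -1)² = 1/154, sgn +1
4πI² = N·(3j₀)²·(3jₘ)² = 25/231
I = -1·√(0.108225/4π) = -0.09280237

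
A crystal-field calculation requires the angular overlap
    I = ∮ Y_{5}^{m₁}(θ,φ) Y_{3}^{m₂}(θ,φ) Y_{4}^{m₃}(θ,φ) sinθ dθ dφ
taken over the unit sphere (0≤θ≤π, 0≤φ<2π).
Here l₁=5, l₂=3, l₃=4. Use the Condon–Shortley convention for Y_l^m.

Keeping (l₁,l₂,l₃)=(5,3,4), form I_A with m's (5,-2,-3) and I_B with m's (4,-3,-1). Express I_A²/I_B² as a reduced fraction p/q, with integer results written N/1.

35/27

l's match ⇒ only the (l;m) 3-j factors differ between A and B.
A: triangle coeff Δ(5,3,4) = 1/180180; Σ_t [0,0]: t=0:+1/17280 = 1/17280; (3j)²=35/858 [(5 3 4; 5 -2 -3)], sign=-1
B: triangle coeff Δ(5,3,4) = 1/180180; Σ_t [0,0]: t=0:+1/5760 = 1/5760; (3j)²=9/286 [(5 3 4; 4 -3 -1)], sign=-1
I_A²/I_B² = (35/858)/(9/286) = 35/27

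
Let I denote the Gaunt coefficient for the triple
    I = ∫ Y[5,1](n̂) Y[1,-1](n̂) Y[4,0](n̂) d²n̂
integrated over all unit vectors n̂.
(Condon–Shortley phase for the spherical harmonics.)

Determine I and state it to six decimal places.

-0.190188

m-sum 0 ✓  L=10 even ✓  4≤4≤6 ✓
Π(2lᵢ+1) = 11×3×9 = 297
triangle coeff Δ(5,1,4) = 1/495
Σ_t [1,1]: t=1:−1/576 = -1/576
(3j)²=5/99 [(5 1 4; 0 0 0)], sign=-1
Σ_t [0,0]: t=0:+1/1152 = 1/1152
(3j)²=1/33 [(5 1 4; 1 -1 0)], sign=+1
⇒ 4πI² = 5/11
I = (-1)√(5/11/(4π)) = -0.19018827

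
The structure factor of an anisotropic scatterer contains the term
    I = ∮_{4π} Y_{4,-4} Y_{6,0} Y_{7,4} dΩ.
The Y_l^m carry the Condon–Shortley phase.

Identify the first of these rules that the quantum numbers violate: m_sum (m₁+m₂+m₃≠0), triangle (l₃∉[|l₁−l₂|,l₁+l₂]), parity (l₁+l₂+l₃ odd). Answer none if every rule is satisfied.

m₁+m₂+m₃ = -4 + 0 + 4 = 0  ✓
triangle: |4−6|=2 ≤ l₃=7 ≤ 4+6=10  ✓
parity: l₁+l₂+l₃ = 17 is odd  ✗

parity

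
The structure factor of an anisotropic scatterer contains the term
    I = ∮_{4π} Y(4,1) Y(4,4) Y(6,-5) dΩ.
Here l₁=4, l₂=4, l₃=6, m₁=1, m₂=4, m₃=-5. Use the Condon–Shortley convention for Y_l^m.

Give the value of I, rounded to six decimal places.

0.200167

m-sum 0 ✓  L=14 even ✓  0≤6≤8 ✓
Π(2lᵢ+1) = 9×9×13 = 1053
triangle coeff Δ(4,4,6) = 1/1261260
Σ_t [0,2]: t=0:+1/4608 t=1:−1/1296 t=2:+1/4608 = -7/20736
(3j)²=20/1287 [(4 4 6; 0 0 0)], sign=-1
Σ_t [2,2]: t=2:+1/172800 = 1/172800
(3j)²=2/65 [(4 4 6; 1 4 -5)], sign=-1
⇒ 4πI² = 72/143
I = (+1)√(72/143/(4π)) = 0.20016738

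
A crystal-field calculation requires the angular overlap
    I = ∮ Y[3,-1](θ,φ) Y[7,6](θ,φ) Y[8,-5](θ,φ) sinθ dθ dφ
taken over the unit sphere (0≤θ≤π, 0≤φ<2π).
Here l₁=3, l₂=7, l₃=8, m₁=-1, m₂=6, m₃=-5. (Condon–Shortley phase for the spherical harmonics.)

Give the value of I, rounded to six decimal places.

0.166985

Rules hold: Σm=0, L=18 even, 4≤8≤10.
N = 7·15·17 = 1785
Δ = 2!·4!·12!/19! = 1/5290740
Racah Σ t=0..2: t=0:+1/7257600 t=1:−1/2073600 t=2:+1/7257600 = -1/4838400
⇒ 3j(3 7 8; 0 0 0)² = 252/20995, sgn -1
Racah Σ t=1..2: t=1:−1/2874009600 t=2:+1/319334400 = 1/359251200
⇒ 3j(3 7 8; -1 6 -5)² = 1664/101745, sgn -1
4πI² = N·(3j₀)²·(3jₘ)² = 10752/30685
I = +1·√(0.350399/4π) = 0.16698468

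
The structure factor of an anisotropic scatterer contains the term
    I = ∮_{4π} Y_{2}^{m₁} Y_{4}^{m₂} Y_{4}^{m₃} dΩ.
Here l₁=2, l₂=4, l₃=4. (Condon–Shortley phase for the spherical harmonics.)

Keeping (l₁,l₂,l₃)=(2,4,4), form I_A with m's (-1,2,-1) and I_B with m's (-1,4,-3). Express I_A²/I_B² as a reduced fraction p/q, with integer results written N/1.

Same 2,4,4: normalisation and zero-m 3j drop out of the ratio.
A: Δ: 2! 2! 6! / 11! → 1/13860; sum: t=1:−1/240 t=2:+1/96 = 1/160; 3j²(2 4 4; -1 2 -1) = Δ·Π!·Σ² = 27/1540  (sign -1)
B: Δ: 2! 2! 6! / 11! → 1/13860; sum: t=2:+1/1440 = 1/1440; 3j²(2 4 4; -1 4 -3) = Δ·Π!·Σ² = 7/165  (sign -1)
I_A²/I_B² = (27/1540)/(7/165) = 81/196

81/196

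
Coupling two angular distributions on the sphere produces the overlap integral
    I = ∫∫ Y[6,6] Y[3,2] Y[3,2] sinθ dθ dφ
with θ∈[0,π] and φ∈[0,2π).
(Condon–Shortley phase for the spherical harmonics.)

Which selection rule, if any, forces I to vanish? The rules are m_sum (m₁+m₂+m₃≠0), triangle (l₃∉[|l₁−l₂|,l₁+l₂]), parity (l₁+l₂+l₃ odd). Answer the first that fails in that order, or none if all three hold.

m_sum

m₁+m₂+m₃ = 6 + 2 + 2 = 10  ✗
triangle: |6−3|=3 ≤ l₃=3 ≤ 6+3=9
parity: l₁+l₂+l₃ = 12 is even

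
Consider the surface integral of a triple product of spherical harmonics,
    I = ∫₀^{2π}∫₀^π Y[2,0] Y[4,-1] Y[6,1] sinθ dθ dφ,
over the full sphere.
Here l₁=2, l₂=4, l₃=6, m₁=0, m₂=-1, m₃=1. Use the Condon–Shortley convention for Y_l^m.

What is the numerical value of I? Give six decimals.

m-sum 0 ✓  L=12 even ✓  2≤6≤6 ✓
Π(2lᵢ+1) = 5×9×13 = 585
triangle coeff Δ(2,4,6) = 1/6435
Σ_t [0,0]: t=0:+1/2304 = 1/2304
(3j)²=5/143 [(2 4 6; 0 0 0)], sign=+1
Σ_t [0,0]: t=0:+1/2880 = 1/2880
(3j)²=14/429 [(2 4 6; 0 -1 1)], sign=-1
⇒ 4πI² = 1050/1573
I = (-1)√(1050/1573/(4π)) = -0.23047581

-0.230476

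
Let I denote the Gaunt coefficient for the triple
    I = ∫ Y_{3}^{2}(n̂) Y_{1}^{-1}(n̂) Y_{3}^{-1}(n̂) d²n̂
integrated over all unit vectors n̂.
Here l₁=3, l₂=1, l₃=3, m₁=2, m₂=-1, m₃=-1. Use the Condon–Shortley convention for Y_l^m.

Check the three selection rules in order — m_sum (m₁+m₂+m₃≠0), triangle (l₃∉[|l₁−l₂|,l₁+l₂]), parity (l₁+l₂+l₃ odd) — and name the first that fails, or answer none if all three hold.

parity

azimuthal sum: 2 − 1 − 1 = 0  ✓
2 ≤ 3 ≤ 4 (triangle on l)  ✓
L = 3 + 1 + 3 = 7 (odd)  ✗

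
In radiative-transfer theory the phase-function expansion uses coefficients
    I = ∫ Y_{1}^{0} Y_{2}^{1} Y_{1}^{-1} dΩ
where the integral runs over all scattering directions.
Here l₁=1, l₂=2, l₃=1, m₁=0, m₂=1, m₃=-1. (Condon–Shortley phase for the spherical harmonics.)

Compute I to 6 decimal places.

-0.218510

Rules hold: Σm=0, L=4 even, 1≤1≤3.
N = 3·5·3 = 45
Δ = 2!·0!·2!/5! = 1/30
Racah Σ t=1..1: t=1:−1/1 = -1/1
⇒ 3j(1 2 1; 0 0 0)² = 2/15, sgn +1
Racah Σ t=1..1: t=1:−1/2 = -1/2
⇒ 3j(1 2 1; 0 1 -1)² = 1/10, sgn -1
4πI² = N·(3j₀)²·(3jₘ)² = 3/5
I = -1·√(0.6/4π) = -0.21850969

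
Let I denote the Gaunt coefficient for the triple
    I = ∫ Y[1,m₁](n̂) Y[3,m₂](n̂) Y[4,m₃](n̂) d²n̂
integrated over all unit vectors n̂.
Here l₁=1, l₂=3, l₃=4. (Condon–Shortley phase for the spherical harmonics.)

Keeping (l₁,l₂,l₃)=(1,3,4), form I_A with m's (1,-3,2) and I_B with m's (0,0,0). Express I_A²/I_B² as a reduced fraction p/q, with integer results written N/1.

l's match ⇒ only the (l;m) 3-j factors differ between A and B.
A: triangle coeff Δ(1,3,4) = 1/252; Σ_t [0,0]: t=0:+1/1440 = 1/1440; (3j)²=1/252 [(1 3 4; 1 -3 2)], sign=+1
B: triangle coeff Δ(1,3,4) = 1/252; Σ_t [0,0]: t=0:+1/36 = 1/36; (3j)²=4/63 [(1 3 4; 0 0 0)], sign=+1
I_A²/I_B² = (1/252)/(4/63) = 1/16

1/16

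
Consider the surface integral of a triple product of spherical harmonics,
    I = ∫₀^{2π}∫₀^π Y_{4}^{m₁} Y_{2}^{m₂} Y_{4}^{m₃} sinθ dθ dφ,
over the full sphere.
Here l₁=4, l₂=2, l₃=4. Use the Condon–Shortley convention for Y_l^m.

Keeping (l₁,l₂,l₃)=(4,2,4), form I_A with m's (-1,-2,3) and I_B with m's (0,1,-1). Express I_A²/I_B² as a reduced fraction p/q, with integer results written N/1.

63/5

Same 4,2,4: normalisation and zero-m 3j drop out of the ratio.
A: Δ: 2! 6! 2! / 11! → 1/13860; sum: t=0:+1/480 = 1/480; 3j²(4 2 4; -1 -2 3) = Δ·Π!·Σ² = 3/110  (sign -1)
B: Δ: 2! 6! 2! / 11! → 1/13860; sum: t=1:−1/72 t=2:+1/96 = -1/288; 3j²(4 2 4; 0 1 -1) = Δ·Π!·Σ² = 1/462  (sign +1)
I_A²/I_B² = (3/110)/(1/462) = 63/5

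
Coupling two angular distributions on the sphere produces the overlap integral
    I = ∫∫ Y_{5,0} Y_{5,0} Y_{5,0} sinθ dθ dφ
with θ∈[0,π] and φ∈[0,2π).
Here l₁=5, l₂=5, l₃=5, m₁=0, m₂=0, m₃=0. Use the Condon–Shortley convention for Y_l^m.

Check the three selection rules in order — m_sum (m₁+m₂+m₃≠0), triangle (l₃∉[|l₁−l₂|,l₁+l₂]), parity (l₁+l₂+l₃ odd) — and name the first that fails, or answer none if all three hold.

parity

azimuthal sum: 0 + 0 + 0 = 0  ✓
0 ≤ 5 ≤ 10 (triangle on l)  ✓
L = 5 + 5 + 5 = 15 (odd)  ✗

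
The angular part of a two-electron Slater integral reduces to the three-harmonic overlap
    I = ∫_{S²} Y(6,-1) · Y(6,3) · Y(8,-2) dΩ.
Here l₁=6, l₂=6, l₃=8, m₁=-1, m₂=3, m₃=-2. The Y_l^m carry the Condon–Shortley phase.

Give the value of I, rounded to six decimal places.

-0.116362

Rules hold: Σm=0, L=20 even, 0≤8≤12.
N = 13·13·17 = 2873
Δ = 4!·8!·8!/21! = 1/1309458150
Racah Σ t=0..4: t=0:+1/49766400 t=1:−1/3110400 t=2:+1/1327104 t=3:−1/3110400 t=4:+1/49766400 = 1/6635520
⇒ 3j(6 6 8; 0 0 0)² = 350/46189, sgn +1
Racah Σ t=1..4: t=1:−1/348364800 t=2:+1/14515200 t=3:−1/4976640 t=4:+1/12441600 = -19/348364800
⇒ 3j(6 6 8; -1 3 -2)² = 19/2431, sgn -1
4πI² = N·(3j₀)²·(3jₘ)² = 350/2057
I = -1·√(0.170151/4π) = -0.11636221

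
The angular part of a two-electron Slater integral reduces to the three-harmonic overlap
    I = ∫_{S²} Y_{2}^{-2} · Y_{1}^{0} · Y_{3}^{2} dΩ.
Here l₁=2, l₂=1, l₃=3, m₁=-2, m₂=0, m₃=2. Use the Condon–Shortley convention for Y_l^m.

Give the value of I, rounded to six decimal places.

Rules hold: Σm=0, L=6 even, 1≤3≤3.
N = 5·3·7 = 105
Δ = 0!·4!·2!/7! = 1/105
Racah Σ t=0..0: t=0:+1/4 = 1/4
⇒ 3j(2 1 3; 0 0 0)² = 3/35, sgn -1
Racah Σ t=0..0: t=0:+1/24 = 1/24
⇒ 3j(2 1 3; -2 0 2)² = 1/21, sgn -1
4πI² = N·(3j₀)²·(3jₘ)² = 3/7
I = +1·√(0.428571/4π) = 0.18467439

0.184674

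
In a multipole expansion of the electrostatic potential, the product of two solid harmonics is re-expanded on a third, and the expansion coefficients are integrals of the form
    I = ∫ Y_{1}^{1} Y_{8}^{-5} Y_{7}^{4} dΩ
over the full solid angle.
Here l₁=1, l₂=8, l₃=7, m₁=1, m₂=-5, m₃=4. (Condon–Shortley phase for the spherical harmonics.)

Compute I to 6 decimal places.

-0.270230

Rules hold: Σm=0, L=16 even, 7≤7≤9.
N = 3·17·15 = 765
Δ = 2!·0!·14!/17! = 1/2040
Racah Σ t=1..1: t=1:−1/25401600 = -1/25401600
⇒ 3j(1 8 7; 0 0 0)² = 8/255, sgn +1
Racah Σ t=0..0: t=0:+1/479001600 = 1/479001600
⇒ 3j(1 8 7; 1 -5 4)² = 13/340, sgn -1
4πI² = N·(3j₀)²·(3jₘ)² = 78/85
I = -1·√(0.917647/4π) = -0.27022959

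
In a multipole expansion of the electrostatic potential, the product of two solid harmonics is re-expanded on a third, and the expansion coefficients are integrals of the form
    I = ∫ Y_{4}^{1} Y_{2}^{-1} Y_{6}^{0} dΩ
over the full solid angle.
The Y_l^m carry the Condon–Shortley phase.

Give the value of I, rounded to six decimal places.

0.174223

Rules hold: Σm=0, L=12 even, 2≤6≤6.
N = 9·5·13 = 585
Δ = 0!·8!·4!/13! = 1/6435
Racah Σ t=0..0: t=0:+1/2304 = 1/2304
⇒ 3j(4 2 6; 0 0 0)² = 5/143, sgn +1
Racah Σ t=0..0: t=0:+1/4320 = 1/4320
⇒ 3j(4 2 6; 1 -1 0)² = 8/429, sgn +1
4πI² = N·(3j₀)²·(3jₘ)² = 600/1573
I = +1·√(0.381437/4π) = 0.17422334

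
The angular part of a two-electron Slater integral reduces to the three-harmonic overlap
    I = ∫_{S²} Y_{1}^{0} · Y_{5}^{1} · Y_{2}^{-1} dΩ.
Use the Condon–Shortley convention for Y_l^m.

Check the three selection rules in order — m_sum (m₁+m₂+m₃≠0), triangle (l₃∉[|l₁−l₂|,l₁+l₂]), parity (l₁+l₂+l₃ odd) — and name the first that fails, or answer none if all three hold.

triangle

m₁+m₂+m₃ = 0 + 1 − 1 = 0  ✓
triangle: |1−5|=4 ≤ l₃=2 ≤ 1+5=6  ✗
parity: l₁+l₂+l₃ = 8 is even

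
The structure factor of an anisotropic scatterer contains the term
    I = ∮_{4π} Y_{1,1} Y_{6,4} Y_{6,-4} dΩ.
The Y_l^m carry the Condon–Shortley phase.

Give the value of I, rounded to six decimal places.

m-sum = 1 + 4 − 4 = 1 ≠ 0 ⇒ I = 0

0.000000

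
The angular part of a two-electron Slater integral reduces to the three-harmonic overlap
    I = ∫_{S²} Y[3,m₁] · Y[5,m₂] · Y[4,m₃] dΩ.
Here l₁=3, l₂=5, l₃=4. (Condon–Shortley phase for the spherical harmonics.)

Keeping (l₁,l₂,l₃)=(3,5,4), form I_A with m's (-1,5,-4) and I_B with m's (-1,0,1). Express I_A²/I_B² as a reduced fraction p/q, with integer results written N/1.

Same 3,5,4: normalisation and zero-m 3j drop out of the ratio.
A: Δ: 4! 2! 6! / 13! → 1/180180; sum: t=4:+1/34560 = 1/34560; 3j²(3 5 4; -1 5 -4) = Δ·Π!·Σ² = 14/429  (sign +1)
B: Δ: 4! 2! 6! / 13! → 1/180180; sum: t=2:+1/288 t=3:−1/288 t=4:+1/5760 = 1/5760; 3j²(3 5 4; -1 0 1) = Δ·Π!·Σ² = 1/12012  (sign -1)
I_A²/I_B² = (14/429)/(1/12012) = 392/1

392/1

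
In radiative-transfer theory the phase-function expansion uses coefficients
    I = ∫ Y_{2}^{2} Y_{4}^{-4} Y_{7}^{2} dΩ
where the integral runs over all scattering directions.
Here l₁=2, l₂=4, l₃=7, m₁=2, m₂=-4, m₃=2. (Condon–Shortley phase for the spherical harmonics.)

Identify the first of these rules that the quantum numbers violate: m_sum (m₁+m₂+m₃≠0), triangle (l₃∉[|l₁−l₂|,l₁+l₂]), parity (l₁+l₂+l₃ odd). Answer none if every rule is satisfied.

triangle

azimuthal sum: 2 − 4 + 2 = 0  ✓
2 ≤ 7 ≤ 6 (triangle on l)  ✗
L = 2 + 4 + 7 = 13 (odd)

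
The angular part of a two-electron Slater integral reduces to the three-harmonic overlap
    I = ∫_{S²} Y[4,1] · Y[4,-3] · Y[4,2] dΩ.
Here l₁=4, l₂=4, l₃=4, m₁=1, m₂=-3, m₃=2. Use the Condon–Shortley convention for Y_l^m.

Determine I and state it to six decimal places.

m-sum 0 ✓  L=12 even ✓  0≤4≤8 ✓
Π(2lᵢ+1) = 9×9×9 = 729
triangle coeff Δ(4,4,4) = 1/450450
Σ_t [0,4]: t=0:+1/13824 t=1:−1/216 t=2:+1/64 t=3:−1/216 t=4:+1/13824 = 5/768
(3j)²=18/1001 [(4 4 4; 0 0 0)], sign=+1
Σ_t [0,1]: t=0:+1/864 t=1:−1/576 = -1/1728
(3j)²=5/1287 [(4 4 4; 1 -3 2)], sign=-1
⇒ 4πI² = 7290/143143
I = (-1)√(7290/143143/(4π)) = -0.06366105

-0.063661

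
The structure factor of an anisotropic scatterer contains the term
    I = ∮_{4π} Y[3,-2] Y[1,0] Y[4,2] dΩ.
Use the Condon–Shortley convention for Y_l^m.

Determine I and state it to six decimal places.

0.213244

Checks pass: Σm=0; 8 even; l₃=4∈[2,4].
(2·3+1)(2·1+1)(2·4+1) = 189
Δ: 0! 6! 2! / 9! → 1/252
sum: t=0:+1/36 = 1/36
3j²(3 1 4; 0 0 0) = Δ·Π!·Σ² = 4/63  (sign +1)
sum: t=0:+1/120 = 1/120
3j²(3 1 4; -2 0 2) = Δ·Π!·Σ² = 1/21  (sign +1)
combine: 4πI² = 189·4/63·1/21 = 4/7
take √, sign +1: I = 0.21324362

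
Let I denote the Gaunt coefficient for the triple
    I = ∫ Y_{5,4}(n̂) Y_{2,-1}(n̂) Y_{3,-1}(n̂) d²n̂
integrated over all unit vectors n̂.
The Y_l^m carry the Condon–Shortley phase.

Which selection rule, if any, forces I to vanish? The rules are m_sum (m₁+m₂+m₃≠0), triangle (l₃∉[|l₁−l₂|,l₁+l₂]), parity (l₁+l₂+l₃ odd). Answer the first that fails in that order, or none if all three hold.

m₁+m₂+m₃ = 4 − 1 − 1 = 2  ✗
triangle: |5−2|=3 ≤ l₃=3 ≤ 5+2=7
parity: l₁+l₂+l₃ = 10 is even

m_sum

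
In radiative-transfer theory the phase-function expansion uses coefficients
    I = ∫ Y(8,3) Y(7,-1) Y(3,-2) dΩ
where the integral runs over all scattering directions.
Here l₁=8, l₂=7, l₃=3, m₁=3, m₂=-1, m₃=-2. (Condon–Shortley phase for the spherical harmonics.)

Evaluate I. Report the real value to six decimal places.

0.039939

Checks pass: Σm=0; 18 even; l₃=3∈[1,15].
(2·8+1)(2·7+1)(2·3+1) = 1785
Δ: 12! 4! 2! / 19! → 1/5290740
sum: t=5:−1/7257600 t=6:+1/2073600 t=7:−1/7257600 = 1/4838400
3j²(8 7 3; 0 0 0) = Δ·Π!·Σ² = 252/20995  (sign -1)
sum: t=4:+1/11612160 t=5:−1/14515200 = 1/58060800
3j²(8 7 3; 3 -1 -2) = Δ·Π!·Σ² = 55/58786  (sign -1)
combine: 4πI² = 1785·252/20995·55/58786 = 20790/1037153
take √, sign +1: I = 0.03993934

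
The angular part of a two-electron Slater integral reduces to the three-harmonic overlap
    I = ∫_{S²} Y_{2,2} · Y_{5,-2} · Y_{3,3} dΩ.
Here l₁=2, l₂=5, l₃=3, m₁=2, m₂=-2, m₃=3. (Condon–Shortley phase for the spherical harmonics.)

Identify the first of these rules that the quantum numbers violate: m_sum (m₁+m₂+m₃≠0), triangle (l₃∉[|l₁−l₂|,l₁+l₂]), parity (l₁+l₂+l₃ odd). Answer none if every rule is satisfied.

m_sum

m₁+m₂+m₃ = 2 − 2 + 3 = 3  ✗
triangle: |2−5|=3 ≤ l₃=3 ≤ 2+5=7
parity: l₁+l₂+l₃ = 10 is even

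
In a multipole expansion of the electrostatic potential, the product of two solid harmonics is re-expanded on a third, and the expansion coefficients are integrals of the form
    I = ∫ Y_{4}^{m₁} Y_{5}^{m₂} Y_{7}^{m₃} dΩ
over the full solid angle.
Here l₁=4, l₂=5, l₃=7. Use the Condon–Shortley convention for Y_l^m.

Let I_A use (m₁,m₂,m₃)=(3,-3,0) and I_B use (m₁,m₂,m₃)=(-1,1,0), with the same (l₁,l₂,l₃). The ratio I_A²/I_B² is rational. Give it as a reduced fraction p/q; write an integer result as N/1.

361/6

l's match ⇒ only the (l;m) 3-j factors differ between A and B.
A: triangle coeff Δ(4,5,7) = 1/6126120; Σ_t [0,1]: t=0:+1/345600 t=1:−1/3628800 = 19/7257600; (3j)²=2527/218790 [(4 5 7; 3 -3 0)], sign=-1
B: triangle coeff Δ(4,5,7) = 1/6126120; Σ_t [0,2]: t=0:+1/345600 t=1:−1/34560 t=2:+1/41472 = -1/518400; (3j)²=7/36465 [(4 5 7; -1 1 0)], sign=+1
I_A²/I_B² = (2527/218790)/(7/36465) = 361/6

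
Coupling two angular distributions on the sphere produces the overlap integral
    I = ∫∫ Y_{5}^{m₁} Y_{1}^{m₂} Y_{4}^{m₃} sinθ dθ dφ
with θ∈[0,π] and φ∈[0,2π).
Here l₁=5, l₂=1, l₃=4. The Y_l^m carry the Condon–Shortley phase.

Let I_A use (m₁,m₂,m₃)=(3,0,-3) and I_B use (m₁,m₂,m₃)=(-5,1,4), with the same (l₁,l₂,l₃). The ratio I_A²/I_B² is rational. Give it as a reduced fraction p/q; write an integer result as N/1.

l's match ⇒ only the (l;m) 3-j factors differ between A and B.
A: triangle coeff Δ(5,1,4) = 1/495; Σ_t [1,1]: t=1:−1/5040 = -1/5040; (3j)²=16/495 [(5 1 4; 3 0 -3)], sign=+1
B: triangle coeff Δ(5,1,4) = 1/495; Σ_t [2,2]: t=2:+1/80640 = 1/80640; (3j)²=1/11 [(5 1 4; -5 1 4)], sign=+1
I_A²/I_B² = (16/495)/(1/11) = 16/45

16/45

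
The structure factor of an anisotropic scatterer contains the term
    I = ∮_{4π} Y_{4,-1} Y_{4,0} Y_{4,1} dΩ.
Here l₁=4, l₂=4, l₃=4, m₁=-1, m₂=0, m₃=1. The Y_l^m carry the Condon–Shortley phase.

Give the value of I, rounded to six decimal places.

-0.068481

Checks pass: Σm=0; 12 even; l₃=4∈[0,8].
(2·4+1)(2·4+1)(2·4+1) = 729
Δ: 4! 4! 4! / 13! → 1/450450
sum: t=0:+1/13824 t=1:−1/216 t=2:+1/64 t=3:−1/216 t=4:+1/13824 = 5/768
3j²(4 4 4; 0 0 0) = Δ·Π!·Σ² = 18/1001  (sign +1)
sum: t=1:−1/864 t=2:+1/96 t=3:−1/144 t=4:+1/3456 = 1/384
3j²(4 4 4; -1 0 1) = Δ·Π!·Σ² = 9/2002  (sign -1)
combine: 4πI² = 729·18/1001·9/2002 = 59049/1002001
take √, sign -1: I = -0.06848055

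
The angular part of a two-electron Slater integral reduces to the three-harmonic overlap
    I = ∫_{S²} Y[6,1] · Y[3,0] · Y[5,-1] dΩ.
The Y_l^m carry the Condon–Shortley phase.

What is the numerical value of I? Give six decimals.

Rules hold: Σm=0, L=14 even, 3≤5≤9.
N = 13·7·11 = 1001
Δ = 4!·8!·2!/15! = 1/675675
Racah Σ t=1..3: t=1:−1/8640 t=2:+1/2304 t=3:−1/8640 = 7/34560
⇒ 3j(6 3 5; 0 0 0)² = 7/429, sgn -1
Racah Σ t=1..3: t=1:−1/6912 t=2:+1/2880 t=3:−1/17280 = 1/6912
⇒ 3j(6 3 5; 1 0 -1)² = 5/429, sgn +1
4πI² = N·(3j₀)²·(3jₘ)² = 245/1287
I = -1·√(0.190365/4π) = -0.12308038

-0.123080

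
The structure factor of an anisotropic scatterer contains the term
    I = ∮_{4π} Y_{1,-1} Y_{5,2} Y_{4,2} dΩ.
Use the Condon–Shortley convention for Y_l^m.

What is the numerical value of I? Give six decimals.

Σmᵢ = 3 ≠ 0, so the φ-integral vanishes; I = 0

0.000000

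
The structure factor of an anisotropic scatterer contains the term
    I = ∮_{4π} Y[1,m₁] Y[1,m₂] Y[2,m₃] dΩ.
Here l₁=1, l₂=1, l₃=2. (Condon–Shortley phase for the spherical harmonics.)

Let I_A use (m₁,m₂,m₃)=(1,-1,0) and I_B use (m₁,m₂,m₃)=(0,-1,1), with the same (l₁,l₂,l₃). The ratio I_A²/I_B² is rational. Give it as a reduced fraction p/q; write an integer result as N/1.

1/3

l's match ⇒ only the (l;m) 3-j factors differ between A and B.
A: triangle coeff Δ(1,1,2) = 1/30; Σ_t [0,0]: t=0:+1/4 = 1/4; (3j)²=1/30 [(1 1 2; 1 -1 0)], sign=+1
B: triangle coeff Δ(1,1,2) = 1/30; Σ_t [0,0]: t=0:+1/2 = 1/2; (3j)²=1/10 [(1 1 2; 0 -1 1)], sign=-1
I_A²/I_B² = (1/30)/(1/10) = 1/3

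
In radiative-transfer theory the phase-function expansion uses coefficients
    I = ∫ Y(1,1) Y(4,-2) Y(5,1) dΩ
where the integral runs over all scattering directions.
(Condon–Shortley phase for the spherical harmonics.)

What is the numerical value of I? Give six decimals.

-0.120286

Rules hold: Σm=0, L=10 even, 3≤5≤5.
N = 3·9·11 = 297
Δ = 0!·2!·8!/11! = 1/495
Racah Σ t=0..0: t=0:+1/576 = 1/576
⇒ 3j(1 4 5; 0 0 0)² = 5/99, sgn -1
Racah Σ t=0..0: t=0:+1/2880 = 1/2880
⇒ 3j(1 4 5; 1 -2 1)² = 2/165, sgn +1
4πI² = N·(3j₀)²·(3jₘ)² = 2/11
I = -1·√(0.181818/4π) = -0.12028562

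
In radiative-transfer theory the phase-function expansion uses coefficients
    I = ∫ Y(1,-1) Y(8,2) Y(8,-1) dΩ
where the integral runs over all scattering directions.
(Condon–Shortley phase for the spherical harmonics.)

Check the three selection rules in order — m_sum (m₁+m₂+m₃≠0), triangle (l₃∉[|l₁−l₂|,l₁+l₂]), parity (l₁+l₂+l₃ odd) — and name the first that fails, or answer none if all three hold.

parity

m₁+m₂+m₃ = -1 + 2 − 1 = 0  ✓
triangle: |1−8|=7 ≤ l₃=8 ≤ 1+8=9  ✓
parity: l₁+l₂+l₃ = 17 is odd  ✗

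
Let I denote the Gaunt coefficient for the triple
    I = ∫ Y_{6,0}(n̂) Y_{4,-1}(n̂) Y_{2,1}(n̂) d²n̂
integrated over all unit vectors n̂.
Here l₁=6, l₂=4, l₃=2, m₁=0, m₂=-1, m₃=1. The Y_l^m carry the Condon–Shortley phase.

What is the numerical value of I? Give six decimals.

0.174223

Checks pass: Σm=0; 12 even; l₃=2∈[2,10].
(2·6+1)(2·4+1)(2·2+1) = 585
Δ: 8! 4! 0! / 13! → 1/6435
sum: t=4:+1/2304 = 1/2304
3j²(6 4 2; 0 0 0) = Δ·Π!·Σ² = 5/143  (sign +1)
sum: t=3:−1/4320 = -1/4320
3j²(6 4 2; 0 -1 1) = Δ·Π!·Σ² = 8/429  (sign +1)
combine: 4πI² = 585·5/143·8/429 = 600/1573
take √, sign +1: I = 0.17422334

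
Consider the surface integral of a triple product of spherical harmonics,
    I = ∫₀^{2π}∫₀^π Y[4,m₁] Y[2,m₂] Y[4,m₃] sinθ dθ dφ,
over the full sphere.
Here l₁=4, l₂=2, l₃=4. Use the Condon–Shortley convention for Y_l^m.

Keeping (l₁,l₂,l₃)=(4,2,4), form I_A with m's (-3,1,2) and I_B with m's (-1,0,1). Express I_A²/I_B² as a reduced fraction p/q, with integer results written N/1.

Shared (l₁,l₂,l₃)=(4,2,4): N and (l;000)² cancel in I_A²/I_B².
A: Δ = 2!·6!·2!/11! = 1/13860; Racah Σ t=1..2: t=1:−1/1440 t=2:+1/240 = 1/288; ⇒ 3j(4 2 4; -3 1 2)² = 5/132, sgn +1
B: Δ = 2!·6!·2!/11! = 1/13860; Racah Σ t=0..2: t=0:+1/480 t=1:−1/48 t=2:+1/144 = -17/1440; ⇒ 3j(4 2 4; -1 0 1)² = 289/13860, sgn +1
I_A²/I_B² = (5/132)/(289/13860) = 525/289

525/289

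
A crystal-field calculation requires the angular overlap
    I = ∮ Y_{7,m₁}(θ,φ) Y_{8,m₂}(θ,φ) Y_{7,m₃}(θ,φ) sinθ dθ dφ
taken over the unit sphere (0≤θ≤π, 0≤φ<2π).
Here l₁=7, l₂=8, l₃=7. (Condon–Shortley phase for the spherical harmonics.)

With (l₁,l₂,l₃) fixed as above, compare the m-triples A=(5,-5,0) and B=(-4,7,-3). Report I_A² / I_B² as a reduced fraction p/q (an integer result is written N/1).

49/30

Shared (l₁,l₂,l₃)=(7,8,7): N and (l;000)² cancel in I_A²/I_B².
A: Δ = 8!·6!·8!/23! = 1/22086194130; Racah Σ t=0..2: t=0:+1/1393459200 t=1:−1/870912000 t=2:+1/5225472000 = -1/4180377600; ⇒ 3j(7 8 7; 5 -5 0)² = 35/14858, sgn +1
B: Δ = 8!·6!·8!/23! = 1/22086194130; Racah Σ t=7..8: t=7:−1/9754214400 t=8:+1/7315660800 = 1/29262643200; ⇒ 3j(7 8 7; -4 7 -3)² = 75/52003, sgn +1
I_A²/I_B² = (35/14858)/(75/52003) = 49/30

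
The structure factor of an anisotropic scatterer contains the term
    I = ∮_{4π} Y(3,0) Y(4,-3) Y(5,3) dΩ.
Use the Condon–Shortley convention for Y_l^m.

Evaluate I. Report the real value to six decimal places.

0.103862

Checks pass: Σm=0; 12 even; l₃=5∈[1,7].
(2·3+1)(2·4+1)(2·5+1) = 693
Δ: 2! 4! 6! / 13! → 1/180180
sum: t=0:+1/576 t=1:−1/144 t=2:+1/576 = -1/288
3j²(3 4 5; 0 0 0) = Δ·Π!·Σ² = 20/1001  (sign +1)
sum: t=0:+1/1440 t=1:−1/2880 = 1/2880
3j²(3 4 5; 0 -3 3) = Δ·Π!·Σ² = 7/715  (sign +1)
combine: 4πI² = 693·20/1001·7/715 = 252/1859
take √, sign +1: I = 0.10386175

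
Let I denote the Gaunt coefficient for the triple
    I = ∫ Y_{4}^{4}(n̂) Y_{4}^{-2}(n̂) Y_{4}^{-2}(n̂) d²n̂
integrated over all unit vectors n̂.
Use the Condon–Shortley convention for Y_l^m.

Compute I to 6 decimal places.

0.190983

Rules hold: Σm=0, L=12 even, 0≤4≤8.
N = 9·9·9 = 729
Δ = 4!·4!·4!/13! = 1/450450
Racah Σ t=0..4: t=0:+1/13824 t=1:−1/216 t=2:+1/64 t=3:−1/216 t=4:+1/13824 = 5/768
⇒ 3j(4 4 4; 0 0 0)² = 18/1001, sgn +1
Racah Σ t=0..0: t=0:+1/2304 = 1/2304
⇒ 3j(4 4 4; 4 -2 -2)² = 5/143, sgn +1
4πI² = N·(3j₀)²·(3jₘ)² = 65610/143143
I = +1·√(0.458353/4π) = 0.19098314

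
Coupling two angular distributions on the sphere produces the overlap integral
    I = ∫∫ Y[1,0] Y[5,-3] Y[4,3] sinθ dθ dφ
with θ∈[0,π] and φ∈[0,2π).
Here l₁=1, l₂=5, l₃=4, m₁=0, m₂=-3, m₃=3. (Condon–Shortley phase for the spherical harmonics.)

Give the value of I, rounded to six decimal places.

Checks pass: Σm=0; 10 even; l₃=4∈[4,6].
(2·1+1)(2·5+1)(2·4+1) = 297
Δ: 2! 0! 8! / 11! → 1/495
sum: t=1:−1/576 = -1/576
3j²(1 5 4; 0 0 0) = Δ·Π!·Σ² = 5/99  (sign -1)
sum: t=1:−1/5040 = -1/5040
3j²(1 5 4; 0 -3 3) = Δ·Π!·Σ² = 16/495  (sign +1)
combine: 4πI² = 297·5/99·16/495 = 16/33
take √, sign -1: I = -0.19642560

-0.196426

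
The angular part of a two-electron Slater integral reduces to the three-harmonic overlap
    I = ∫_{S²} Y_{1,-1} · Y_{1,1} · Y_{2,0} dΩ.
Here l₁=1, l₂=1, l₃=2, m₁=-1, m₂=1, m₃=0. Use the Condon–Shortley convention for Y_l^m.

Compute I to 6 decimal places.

Checks pass: Σm=0; 4 even; l₃=2∈[0,2].
(2·1+1)(2·1+1)(2·2+1) = 45
Δ: 0! 2! 2! / 5! → 1/30
sum: t=0:+1/1 = 1/1
3j²(1 1 2; 0 0 0) = Δ·Π!·Σ² = 2/15  (sign +1)
sum: t=0:+1/4 = 1/4
3j²(1 1 2; -1 1 0) = Δ·Π!·Σ² = 1/30  (sign +1)
combine: 4πI² = 45·2/15·1/30 = 1/5
take √, sign +1: I = 0.12615663

0.126157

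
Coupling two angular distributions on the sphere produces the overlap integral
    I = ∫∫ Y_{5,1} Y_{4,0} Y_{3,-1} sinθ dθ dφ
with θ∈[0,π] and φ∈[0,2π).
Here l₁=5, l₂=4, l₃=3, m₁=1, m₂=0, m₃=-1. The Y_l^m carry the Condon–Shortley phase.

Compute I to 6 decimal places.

-0.086020

Rules hold: Σm=0, L=12 even, 1≤3≤9.
N = 11·9·7 = 693
Δ = 6!·4!·2!/13! = 1/180180
Racah Σ t=2..4: t=2:+1/576 t=3:−1/144 t=4:+1/576 = -1/288
⇒ 3j(5 4 3; 0 0 0)² = 20/1001, sgn +1
Racah Σ t=2..4: t=2:+1/384 t=3:−1/216 t=4:+1/2304 = -11/6912
⇒ 3j(5 4 3; 1 0 -1)² = 11/1638, sgn -1
4πI² = N·(3j₀)²·(3jₘ)² = 110/1183
I = -1·√(0.0929839/4π) = -0.08601992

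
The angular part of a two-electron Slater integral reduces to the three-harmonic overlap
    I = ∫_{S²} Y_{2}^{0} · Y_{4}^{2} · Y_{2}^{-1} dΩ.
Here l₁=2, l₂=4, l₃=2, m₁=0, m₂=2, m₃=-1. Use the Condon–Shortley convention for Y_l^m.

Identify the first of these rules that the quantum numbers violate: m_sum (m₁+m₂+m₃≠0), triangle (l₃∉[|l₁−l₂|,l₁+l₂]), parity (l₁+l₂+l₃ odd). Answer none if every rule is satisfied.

m₁+m₂+m₃ = 0 + 2 − 1 = 1  ✗
triangle: |2−4|=2 ≤ l₃=2 ≤ 2+4=6
parity: l₁+l₂+l₃ = 8 is even

m_sum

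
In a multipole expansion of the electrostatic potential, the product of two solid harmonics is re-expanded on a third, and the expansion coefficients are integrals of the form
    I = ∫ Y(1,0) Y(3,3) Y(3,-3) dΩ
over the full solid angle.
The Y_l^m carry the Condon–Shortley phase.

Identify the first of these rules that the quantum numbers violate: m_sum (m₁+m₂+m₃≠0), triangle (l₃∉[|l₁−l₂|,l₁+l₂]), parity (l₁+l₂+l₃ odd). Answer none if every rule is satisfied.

Σmᵢ = 0  ✓
l₃∈[|l₁−l₂|,l₁+l₂]=[2,4], have l₃=3  ✓
Σlᵢ = 7 ⇒ odd  ✗

parity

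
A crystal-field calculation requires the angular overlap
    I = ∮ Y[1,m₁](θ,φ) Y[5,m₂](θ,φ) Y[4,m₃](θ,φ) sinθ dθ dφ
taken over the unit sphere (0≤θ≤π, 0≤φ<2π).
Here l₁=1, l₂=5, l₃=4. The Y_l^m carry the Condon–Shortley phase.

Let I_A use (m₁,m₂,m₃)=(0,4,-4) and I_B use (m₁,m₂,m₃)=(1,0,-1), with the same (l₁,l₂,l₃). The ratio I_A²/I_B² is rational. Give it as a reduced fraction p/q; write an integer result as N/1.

Shared (l₁,l₂,l₃)=(1,5,4): N and (l;000)² cancel in I_A²/I_B².
A: Δ = 2!·0!·8!/11! = 1/495; Racah Σ t=1..1: t=1:−1/40320 = -1/40320; ⇒ 3j(1 5 4; 0 4 -4)² = 1/55, sgn -1
B: Δ = 2!·0!·8!/11! = 1/495; Racah Σ t=0..0: t=0:+1/1440 = 1/1440; ⇒ 3j(1 5 4; 1 0 -1)² = 2/99, sgn -1
I_A²/I_B² = (1/55)/(2/99) = 9/10

9/10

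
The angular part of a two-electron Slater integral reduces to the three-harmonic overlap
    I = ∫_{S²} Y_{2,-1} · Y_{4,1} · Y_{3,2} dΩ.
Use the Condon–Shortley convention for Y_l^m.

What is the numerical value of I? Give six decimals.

-1 + 1 + 2 = 2 ≠ 0: azimuthal integral kills it; I = 0

0.000000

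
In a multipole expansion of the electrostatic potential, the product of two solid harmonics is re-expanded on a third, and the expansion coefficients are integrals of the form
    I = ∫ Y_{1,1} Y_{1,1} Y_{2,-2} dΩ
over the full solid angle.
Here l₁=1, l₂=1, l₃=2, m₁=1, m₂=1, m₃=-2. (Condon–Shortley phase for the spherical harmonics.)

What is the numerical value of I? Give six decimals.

0.309019

Checks pass: Σm=0; 4 even; l₃=2∈[0,2].
(2·1+1)(2·1+1)(2·2+1) = 45
Δ: 0! 2! 2! / 5! → 1/30
sum: t=0:+1/1 = 1/1
3j²(1 1 2; 0 0 0) = Δ·Π!·Σ² = 2/15  (sign +1)
sum: t=0:+1/4 = 1/4
3j²(1 1 2; 1 1 -2) = Δ·Π!·Σ² = 1/5  (sign +1)
combine: 4πI² = 45·2/15·1/5 = 6/5
take √, sign +1: I = 0.30901936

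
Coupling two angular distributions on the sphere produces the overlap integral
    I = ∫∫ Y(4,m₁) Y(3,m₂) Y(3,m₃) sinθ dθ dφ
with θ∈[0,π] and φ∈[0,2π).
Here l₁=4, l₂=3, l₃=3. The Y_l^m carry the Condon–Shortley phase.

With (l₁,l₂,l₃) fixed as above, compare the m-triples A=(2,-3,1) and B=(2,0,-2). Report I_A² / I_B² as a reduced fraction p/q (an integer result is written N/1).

18/1

l's match ⇒ only the (l;m) 3-j factors differ between A and B.
A: triangle coeff Δ(4,3,3) = 1/34650; Σ_t [0,0]: t=0:+1/192 = 1/192; (3j)²=3/77 [(4 3 3; 2 -3 1)], sign=+1
B: triangle coeff Δ(4,3,3) = 1/34650; Σ_t [1,2]: t=1:−1/72 t=2:+1/96 = -1/288; (3j)²=1/462 [(4 3 3; 2 0 -2)], sign=+1
I_A²/I_B² = (3/77)/(1/462) = 18/1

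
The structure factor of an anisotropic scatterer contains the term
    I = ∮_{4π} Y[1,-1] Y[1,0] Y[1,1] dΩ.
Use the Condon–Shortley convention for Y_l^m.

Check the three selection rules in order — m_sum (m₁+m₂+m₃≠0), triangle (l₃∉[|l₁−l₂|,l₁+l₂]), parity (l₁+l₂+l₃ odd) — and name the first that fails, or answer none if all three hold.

parity

m₁+m₂+m₃ = -1 + 0 + 1 = 0  ✓
triangle: |1−1|=0 ≤ l₃=1 ≤ 1+1=2  ✓
parity: l₁+l₂+l₃ = 3 is odd  ✗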